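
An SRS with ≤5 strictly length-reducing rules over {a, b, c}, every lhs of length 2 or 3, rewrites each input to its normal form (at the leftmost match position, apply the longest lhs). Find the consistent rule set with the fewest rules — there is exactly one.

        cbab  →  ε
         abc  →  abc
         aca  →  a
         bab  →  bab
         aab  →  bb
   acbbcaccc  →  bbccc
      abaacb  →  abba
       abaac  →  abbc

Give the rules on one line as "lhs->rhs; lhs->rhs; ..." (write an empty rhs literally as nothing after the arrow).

  | cbab => ccb => ca => ε
  | abc
  | aca => a
  | bab

aa->b; ca->; cb->a; cba->cc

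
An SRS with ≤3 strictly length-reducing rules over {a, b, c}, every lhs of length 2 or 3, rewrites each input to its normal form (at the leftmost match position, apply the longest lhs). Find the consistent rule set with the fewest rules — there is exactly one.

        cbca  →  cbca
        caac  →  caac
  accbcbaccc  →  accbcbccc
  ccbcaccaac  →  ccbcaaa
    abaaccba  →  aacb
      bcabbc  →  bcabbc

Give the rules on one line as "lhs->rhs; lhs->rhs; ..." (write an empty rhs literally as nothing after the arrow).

  | cbca
  | caac
  | accbcbaccc => accbcbccc
  | ccbcaccaac => ccbcaabac => ccbcaabc => ccbcaaa

abc->aa; ba->b; cca->ab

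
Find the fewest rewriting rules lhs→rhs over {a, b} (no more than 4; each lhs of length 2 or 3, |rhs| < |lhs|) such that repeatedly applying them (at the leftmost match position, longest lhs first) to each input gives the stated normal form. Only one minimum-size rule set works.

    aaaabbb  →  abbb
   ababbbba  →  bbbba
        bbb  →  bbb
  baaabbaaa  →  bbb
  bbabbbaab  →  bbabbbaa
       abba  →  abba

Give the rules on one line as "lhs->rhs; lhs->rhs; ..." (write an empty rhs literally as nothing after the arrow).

aaa->; aab->aa; aba->

  | aaaabbb => abbb
  | ababbbba => bbbba
  | bbb
  | baaabbaaa => bbbaaa => bbb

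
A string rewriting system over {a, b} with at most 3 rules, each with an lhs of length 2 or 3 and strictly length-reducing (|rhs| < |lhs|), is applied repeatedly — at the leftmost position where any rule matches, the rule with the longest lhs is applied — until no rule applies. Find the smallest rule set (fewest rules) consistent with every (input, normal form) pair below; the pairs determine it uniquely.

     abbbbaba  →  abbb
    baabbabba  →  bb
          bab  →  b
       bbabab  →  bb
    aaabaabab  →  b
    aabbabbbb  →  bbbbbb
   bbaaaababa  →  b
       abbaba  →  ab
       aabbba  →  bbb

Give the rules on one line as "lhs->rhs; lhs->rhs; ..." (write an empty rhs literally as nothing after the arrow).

aa->b; ba->; baa->ba

  | abbbbaba => abbbba => abbb
  | baabbabba => babbabba => bbabba => bbba => bb
  | bab => b
  | bbabab => bbab => bb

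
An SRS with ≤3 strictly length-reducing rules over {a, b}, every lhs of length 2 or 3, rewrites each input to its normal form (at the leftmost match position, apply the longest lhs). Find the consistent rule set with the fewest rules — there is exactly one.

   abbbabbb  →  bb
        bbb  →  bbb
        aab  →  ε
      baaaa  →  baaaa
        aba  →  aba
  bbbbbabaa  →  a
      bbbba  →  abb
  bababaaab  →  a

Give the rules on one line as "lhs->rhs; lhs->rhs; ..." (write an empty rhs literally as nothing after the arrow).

aab->; bab->a; bba->ab

  | abbbabbb => ababbbb => aabbb => bb
  | bbb
  | aab => ε
  | baaaa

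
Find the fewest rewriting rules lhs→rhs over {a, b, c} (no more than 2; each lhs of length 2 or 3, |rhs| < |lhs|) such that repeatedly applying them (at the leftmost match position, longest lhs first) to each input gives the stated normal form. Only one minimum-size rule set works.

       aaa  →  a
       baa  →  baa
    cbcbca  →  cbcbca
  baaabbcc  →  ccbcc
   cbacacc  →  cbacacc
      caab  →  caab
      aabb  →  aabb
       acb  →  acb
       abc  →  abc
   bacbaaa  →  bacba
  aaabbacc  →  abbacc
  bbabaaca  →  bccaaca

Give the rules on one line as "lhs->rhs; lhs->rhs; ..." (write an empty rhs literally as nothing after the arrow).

  | aaa => a
  | baa
  | cbcbca
  | baaabbcc => babbcc => ccbcc

aaa->a; bab->cc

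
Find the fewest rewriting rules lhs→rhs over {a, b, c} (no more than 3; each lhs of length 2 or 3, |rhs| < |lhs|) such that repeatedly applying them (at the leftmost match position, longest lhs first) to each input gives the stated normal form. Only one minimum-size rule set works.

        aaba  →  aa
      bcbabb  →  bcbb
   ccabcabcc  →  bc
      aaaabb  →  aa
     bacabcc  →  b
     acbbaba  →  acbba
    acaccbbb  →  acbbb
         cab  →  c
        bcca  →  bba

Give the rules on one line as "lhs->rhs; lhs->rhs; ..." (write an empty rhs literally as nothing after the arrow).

  | aaba => aa
  | bcbabb => bcbb
  | ccabcabcc => babcabcc => babcc => bc
  | aaaabb => aaab => aa

ab->; abc->; cc->b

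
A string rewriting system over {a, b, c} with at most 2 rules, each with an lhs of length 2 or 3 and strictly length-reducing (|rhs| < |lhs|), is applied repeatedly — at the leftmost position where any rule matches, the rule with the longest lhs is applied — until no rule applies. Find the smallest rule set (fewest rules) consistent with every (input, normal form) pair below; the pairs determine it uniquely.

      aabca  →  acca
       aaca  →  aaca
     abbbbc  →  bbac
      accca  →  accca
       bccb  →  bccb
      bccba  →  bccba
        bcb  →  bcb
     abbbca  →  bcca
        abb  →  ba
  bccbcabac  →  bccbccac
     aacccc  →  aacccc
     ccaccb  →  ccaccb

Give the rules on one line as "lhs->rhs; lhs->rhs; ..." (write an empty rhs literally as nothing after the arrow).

  | aabca => acca
  | aaca
  | abbbbc => babbc => bbac
  | accca

ab->c; abb->ba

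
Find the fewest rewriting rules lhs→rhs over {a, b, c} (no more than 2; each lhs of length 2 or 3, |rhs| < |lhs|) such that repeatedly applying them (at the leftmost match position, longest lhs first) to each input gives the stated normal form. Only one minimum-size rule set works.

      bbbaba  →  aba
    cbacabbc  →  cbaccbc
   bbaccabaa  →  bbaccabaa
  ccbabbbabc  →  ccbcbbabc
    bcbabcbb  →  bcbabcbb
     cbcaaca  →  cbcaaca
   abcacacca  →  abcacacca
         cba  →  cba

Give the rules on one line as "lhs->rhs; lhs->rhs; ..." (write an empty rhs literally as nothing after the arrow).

  | bbbaba => aba
  | cbacabbc => cbaccbc
  | bbaccabaa
  | ccbabbbabc => ccbcbbabc

abb->cb; bbb->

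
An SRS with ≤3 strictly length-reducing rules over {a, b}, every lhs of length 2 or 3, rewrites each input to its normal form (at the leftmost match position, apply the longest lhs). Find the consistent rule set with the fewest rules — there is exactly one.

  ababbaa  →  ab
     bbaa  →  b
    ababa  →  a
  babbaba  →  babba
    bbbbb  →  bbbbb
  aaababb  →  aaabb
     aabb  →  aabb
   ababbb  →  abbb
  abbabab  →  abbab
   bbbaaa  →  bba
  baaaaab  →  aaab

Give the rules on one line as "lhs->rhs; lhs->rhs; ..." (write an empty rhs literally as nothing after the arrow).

aba->a; baa->

  | ababbaa => abbaa => ab
  | bbaa => b
  | ababa => aba => a
  | babbaba => babba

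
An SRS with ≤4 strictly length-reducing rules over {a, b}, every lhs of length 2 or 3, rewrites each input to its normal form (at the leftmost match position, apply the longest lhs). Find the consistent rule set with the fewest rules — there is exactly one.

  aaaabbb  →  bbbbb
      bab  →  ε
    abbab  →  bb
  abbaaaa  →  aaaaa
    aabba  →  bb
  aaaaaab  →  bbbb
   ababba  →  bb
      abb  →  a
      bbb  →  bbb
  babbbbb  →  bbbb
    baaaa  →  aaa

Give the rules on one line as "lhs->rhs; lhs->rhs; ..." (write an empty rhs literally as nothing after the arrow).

  | aaaabbb => aabbbb => bbbbb
  | bab => ε
  | abbab => abab => aab => bb
  | abbaaaa => abaaaa => aaaaa

aab->bb; ab->a; ba->; bab->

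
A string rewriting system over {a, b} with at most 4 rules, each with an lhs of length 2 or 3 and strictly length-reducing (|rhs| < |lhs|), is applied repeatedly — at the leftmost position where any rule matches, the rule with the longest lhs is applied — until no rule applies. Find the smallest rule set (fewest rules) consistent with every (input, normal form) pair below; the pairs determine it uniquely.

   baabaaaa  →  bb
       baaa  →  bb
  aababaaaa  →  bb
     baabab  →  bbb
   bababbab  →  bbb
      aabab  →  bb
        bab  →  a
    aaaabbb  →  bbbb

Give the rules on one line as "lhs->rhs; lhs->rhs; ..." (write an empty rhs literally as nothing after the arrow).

aa->b; aaa->aa; bab->a; bba->b

  | baabaaaa => bbbaaaa => bbaaa => baa => bb
  | baaa => baa => bb
  | aababaaaa => bbabaaaa => bbaaaa => baaa => baa => bb
  | baabab => bbbab => bbb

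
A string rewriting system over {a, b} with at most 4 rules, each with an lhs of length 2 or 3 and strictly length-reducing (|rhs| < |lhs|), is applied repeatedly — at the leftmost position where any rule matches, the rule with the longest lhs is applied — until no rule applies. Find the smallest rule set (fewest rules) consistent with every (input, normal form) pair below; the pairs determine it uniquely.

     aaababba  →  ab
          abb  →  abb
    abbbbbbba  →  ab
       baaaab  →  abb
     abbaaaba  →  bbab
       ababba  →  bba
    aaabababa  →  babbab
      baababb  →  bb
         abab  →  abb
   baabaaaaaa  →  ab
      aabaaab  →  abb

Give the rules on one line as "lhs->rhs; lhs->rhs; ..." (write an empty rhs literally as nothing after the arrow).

aa->b; aba->ab; bbb->ab

  | aaababba => bababba => babbba => baaba => bbba => aba => ab
  | abb
  | abbbbbbba => aabbbbba => bbbbbba => abbbba => aabba => bbba => aba => ab
  | baaaab => bbaab => bbbb => abb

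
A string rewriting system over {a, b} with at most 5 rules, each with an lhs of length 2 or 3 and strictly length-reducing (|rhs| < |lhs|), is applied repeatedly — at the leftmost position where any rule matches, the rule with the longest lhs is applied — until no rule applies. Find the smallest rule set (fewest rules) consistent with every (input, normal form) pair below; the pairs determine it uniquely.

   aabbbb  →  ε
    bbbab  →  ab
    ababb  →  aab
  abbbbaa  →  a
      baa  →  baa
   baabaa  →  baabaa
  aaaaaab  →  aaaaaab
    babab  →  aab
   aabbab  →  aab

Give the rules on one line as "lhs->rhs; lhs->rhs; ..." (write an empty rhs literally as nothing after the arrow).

  | aabbbb => abb => ε
  | bbbab => ab
  | ababb => aab
  | abbbbaa => bbaa => a

abb->; bab->a; bba->; bbb->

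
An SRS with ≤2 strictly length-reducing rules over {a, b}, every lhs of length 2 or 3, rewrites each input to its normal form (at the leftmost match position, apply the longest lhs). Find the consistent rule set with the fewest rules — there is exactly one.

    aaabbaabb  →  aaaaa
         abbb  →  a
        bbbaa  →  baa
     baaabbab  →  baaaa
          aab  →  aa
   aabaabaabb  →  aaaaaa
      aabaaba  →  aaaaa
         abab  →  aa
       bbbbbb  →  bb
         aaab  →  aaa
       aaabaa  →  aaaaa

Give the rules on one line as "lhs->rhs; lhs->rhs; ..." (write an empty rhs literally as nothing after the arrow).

  | aaabbaabb => aaabaabb => aaaaabb => aaaaab => aaaaa
  | abbb => abb => ab => a
  | bbbaa => baa
  | baaabbab => baaabab => baaaab => baaaa

ab->a; bbb->b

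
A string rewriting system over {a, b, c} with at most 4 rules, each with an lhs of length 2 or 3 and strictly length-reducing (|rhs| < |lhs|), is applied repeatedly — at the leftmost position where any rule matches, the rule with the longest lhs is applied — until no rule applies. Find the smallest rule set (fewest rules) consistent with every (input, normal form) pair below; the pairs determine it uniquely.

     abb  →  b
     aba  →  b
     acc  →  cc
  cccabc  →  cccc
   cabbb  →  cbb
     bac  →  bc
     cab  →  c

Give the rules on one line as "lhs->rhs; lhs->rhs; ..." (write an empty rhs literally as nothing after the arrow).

ab->; aba->b; ac->c

  | abb => b
  | aba => b
  | acc => cc
  | cccabc => cccc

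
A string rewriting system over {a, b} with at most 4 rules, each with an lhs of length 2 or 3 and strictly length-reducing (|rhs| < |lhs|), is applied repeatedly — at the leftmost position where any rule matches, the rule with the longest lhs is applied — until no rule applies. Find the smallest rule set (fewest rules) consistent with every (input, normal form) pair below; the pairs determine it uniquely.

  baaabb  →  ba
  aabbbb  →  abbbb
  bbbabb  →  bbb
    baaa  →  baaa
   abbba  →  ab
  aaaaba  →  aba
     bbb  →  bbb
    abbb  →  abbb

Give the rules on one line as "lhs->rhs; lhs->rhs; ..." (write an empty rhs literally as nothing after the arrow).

  | baaabb => baabb => babb => bab => ba
  | aabbbb => abbbb
  | bbbabb => bbb
  | baaa

aab->ab; bab->ba; bba->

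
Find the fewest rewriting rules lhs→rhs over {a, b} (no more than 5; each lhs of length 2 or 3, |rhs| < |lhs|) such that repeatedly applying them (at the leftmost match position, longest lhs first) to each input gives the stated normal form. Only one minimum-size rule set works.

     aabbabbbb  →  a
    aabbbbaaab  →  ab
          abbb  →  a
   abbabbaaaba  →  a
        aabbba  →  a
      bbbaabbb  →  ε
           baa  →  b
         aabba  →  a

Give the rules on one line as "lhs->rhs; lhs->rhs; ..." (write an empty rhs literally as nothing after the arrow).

aa->; aba->a; bb->; bbb->bb

  | aabbabbbb => bbabbbb => abbbb => abbb => abb => a
  | aabbbbaaab => bbbbaaab => bbbaaab => bbaaab => aaab => ab
  | abbb => abb => a
  | abbabbaaaba => aabbaaaba => bbaaaba => aaaba => aba => a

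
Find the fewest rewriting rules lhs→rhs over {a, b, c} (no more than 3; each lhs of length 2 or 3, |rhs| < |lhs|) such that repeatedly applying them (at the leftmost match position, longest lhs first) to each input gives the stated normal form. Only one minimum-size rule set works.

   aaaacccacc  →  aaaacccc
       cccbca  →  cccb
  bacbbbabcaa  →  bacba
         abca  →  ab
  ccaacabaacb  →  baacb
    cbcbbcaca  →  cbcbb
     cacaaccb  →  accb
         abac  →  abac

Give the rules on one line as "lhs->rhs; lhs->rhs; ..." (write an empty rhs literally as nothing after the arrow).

  | aaaacccacc => aaaacccc
  | cccbca => cccb
  | bacbbbabcaa => baccabcaa => bacbcaa => bacba
  | abca => ab

bbb->c; ca->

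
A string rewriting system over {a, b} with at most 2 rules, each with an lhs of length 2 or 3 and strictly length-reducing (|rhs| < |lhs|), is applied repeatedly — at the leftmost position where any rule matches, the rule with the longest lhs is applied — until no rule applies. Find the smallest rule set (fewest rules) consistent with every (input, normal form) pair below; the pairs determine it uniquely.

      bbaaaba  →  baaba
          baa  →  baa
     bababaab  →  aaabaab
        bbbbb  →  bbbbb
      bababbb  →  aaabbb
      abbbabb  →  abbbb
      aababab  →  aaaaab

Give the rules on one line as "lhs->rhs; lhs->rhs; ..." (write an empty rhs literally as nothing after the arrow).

  | bbaaaba => baaba
  | baa
  | bababaab => aaabaab
  | bbbbb

bab->aa; bba->b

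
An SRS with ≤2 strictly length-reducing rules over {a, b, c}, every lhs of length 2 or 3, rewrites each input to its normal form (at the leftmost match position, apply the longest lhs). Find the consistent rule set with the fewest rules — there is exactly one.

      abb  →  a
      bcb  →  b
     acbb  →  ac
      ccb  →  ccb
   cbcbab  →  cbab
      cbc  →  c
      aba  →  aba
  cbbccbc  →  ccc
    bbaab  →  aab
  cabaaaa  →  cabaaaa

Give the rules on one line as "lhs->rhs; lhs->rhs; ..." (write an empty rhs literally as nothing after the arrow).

  | abb => a
  | bcb => b
  | acbb => ac
  | ccb

bb->; bc->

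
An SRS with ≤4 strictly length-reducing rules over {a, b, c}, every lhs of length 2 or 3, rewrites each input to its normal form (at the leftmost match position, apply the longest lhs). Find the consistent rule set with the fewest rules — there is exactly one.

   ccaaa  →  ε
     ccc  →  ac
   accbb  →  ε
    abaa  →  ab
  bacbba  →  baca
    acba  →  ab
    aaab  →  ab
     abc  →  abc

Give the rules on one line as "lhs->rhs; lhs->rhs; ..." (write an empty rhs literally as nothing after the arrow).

  | ccaaa => aaaa => aa => ε
  | ccc => ac
  | accbb => aabb => bb => ε
  | abaa => ab

aa->; bb->; cba->b; cc->a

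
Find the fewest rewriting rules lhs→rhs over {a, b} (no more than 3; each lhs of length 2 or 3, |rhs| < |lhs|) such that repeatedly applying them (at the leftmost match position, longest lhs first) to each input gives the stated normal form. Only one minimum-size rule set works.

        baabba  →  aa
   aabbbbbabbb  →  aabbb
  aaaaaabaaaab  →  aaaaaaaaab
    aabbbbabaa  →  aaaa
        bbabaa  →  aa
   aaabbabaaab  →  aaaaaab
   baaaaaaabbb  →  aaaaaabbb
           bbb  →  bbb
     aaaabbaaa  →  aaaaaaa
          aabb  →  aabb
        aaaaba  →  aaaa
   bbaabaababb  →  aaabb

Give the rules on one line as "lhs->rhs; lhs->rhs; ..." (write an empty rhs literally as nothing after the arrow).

  | baabba => abba => aa
  | aabbbbbabbb => aabbbabbb => aababbb => aabbb
  | aaaaaabaaaab => aaaaaaaaab
  | aabbbbabaa => aabbabaa => aaabaa => aaaa

ba->; bba->a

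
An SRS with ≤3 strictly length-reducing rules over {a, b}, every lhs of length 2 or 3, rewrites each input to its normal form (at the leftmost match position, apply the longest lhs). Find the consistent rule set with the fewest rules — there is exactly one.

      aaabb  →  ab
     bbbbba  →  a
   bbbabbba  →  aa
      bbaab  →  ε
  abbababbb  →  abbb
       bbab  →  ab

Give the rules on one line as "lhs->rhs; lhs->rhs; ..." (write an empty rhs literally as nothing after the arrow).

aab->; ba->a

  | aaabb => ab
  | bbbbba => bbbba => bbba => bba => ba => a
  | bbbabbba => bbabbba => babbba => abbba => abba => aba => aa
  | bbaab => baab => aab => ε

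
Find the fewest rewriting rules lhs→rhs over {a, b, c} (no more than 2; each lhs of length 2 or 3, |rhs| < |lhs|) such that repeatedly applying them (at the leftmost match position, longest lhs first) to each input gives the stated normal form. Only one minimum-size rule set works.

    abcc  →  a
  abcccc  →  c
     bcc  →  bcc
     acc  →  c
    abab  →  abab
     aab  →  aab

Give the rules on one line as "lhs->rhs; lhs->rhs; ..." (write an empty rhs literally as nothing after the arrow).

  | abcc => aac => a
  | abcccc => aaccc => acc => c
  | bcc
  | acc => c

abc->aa; ac->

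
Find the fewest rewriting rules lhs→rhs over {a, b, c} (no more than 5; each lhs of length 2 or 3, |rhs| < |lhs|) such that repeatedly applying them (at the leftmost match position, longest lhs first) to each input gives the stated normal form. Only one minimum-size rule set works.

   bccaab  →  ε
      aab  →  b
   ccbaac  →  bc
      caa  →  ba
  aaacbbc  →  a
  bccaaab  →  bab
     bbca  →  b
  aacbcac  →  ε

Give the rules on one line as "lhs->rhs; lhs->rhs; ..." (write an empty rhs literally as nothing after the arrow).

aa->; bb->; ca->b; cc->

  | bccaab => baab => bb => ε
  | aab => b
  | ccbaac => baac => bc
  | caa => ba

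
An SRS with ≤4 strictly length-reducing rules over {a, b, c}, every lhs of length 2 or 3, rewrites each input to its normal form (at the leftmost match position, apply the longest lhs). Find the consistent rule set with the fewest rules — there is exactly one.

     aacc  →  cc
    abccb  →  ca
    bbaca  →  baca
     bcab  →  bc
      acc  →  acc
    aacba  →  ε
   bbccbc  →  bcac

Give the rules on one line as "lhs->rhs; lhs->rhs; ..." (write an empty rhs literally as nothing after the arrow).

aa->; ab->; bb->b; cb->a

  | aacc => cc
  | abccb => ccb => ca
  | bbaca => baca
  | bcab => bc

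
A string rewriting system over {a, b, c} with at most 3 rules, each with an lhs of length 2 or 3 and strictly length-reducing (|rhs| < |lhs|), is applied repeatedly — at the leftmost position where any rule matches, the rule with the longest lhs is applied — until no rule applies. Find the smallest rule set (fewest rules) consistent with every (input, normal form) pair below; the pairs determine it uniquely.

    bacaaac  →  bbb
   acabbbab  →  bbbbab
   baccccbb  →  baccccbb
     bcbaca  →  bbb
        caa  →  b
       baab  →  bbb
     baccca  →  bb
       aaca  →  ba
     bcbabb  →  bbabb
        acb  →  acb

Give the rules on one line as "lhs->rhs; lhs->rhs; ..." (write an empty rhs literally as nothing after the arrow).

  | bacaaac => baaaac => bbaac => bbbc => bbb
  | acabbbab => aabbbab => bbbbab
  | baccccbb
  | bcbaca => bbaca => bbaa => bbb

aa->b; bc->b; ca->a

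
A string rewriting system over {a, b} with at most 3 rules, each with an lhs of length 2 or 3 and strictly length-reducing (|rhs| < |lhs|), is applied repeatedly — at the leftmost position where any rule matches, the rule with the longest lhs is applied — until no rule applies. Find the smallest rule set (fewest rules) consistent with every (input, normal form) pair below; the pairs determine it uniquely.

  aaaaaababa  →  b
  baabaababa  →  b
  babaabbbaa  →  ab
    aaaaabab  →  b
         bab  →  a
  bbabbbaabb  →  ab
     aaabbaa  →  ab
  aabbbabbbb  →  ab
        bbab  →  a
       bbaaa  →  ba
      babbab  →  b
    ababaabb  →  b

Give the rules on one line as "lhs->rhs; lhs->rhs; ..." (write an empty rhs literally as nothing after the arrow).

  | aaaaaababa => baaaababa => bbaababa => baababa => bbbaba => bbaba => baba => aa => b
  | baabaababa => bbbaababa => bbaababa => baababa => bbbaba => bbaba => baba => aa => b
  | babaabbbaa => aaabbbaa => babbbaa => abbaa => abaa => abb => ab
  | aaaaabab => baaabab => bbabab => babab => aab => bb => b

aa->b; bab->a; bb->b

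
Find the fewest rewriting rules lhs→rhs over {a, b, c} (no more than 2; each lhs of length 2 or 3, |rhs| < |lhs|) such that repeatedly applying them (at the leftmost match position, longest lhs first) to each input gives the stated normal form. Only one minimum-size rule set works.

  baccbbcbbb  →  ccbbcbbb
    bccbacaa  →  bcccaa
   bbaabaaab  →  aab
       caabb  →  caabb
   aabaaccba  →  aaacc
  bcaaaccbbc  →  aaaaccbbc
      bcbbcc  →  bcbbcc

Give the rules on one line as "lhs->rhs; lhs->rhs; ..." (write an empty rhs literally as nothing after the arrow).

  | baccbbcbbb => ccbbcbbb
  | bccbacaa => bcccaa
  | bbaabaaab => babaaab => baaab => aab
  | caabb

ba->; bca->aa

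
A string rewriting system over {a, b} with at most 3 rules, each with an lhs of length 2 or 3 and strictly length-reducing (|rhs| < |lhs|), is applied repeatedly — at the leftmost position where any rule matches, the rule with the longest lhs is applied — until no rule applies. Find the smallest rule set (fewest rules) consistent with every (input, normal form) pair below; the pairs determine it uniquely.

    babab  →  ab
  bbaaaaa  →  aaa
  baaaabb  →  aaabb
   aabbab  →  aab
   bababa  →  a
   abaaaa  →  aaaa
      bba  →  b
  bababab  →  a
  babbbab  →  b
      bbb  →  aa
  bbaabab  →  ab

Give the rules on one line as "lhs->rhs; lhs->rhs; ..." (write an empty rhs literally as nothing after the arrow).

  | babab => ab
  | bbaaaaa => baaaa => aaa
  | baaaabb => aaabb
  | aabbab => aab

ba->; bab->; bbb->aa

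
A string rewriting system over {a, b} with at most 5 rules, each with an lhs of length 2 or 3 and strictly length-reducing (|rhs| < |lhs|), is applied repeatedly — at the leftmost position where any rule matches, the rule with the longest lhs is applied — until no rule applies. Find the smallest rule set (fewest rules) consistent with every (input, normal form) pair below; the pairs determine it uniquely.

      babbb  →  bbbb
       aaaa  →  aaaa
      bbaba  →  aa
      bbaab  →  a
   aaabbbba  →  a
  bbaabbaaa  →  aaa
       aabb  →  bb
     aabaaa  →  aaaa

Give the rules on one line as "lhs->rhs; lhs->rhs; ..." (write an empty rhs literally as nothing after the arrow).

aab->ab; ab->a; abb->bb; bba->a

  | babbb => bbbb
  | aaaa
  | bbaba => aba => aa
  | bbaab => aab => ab => a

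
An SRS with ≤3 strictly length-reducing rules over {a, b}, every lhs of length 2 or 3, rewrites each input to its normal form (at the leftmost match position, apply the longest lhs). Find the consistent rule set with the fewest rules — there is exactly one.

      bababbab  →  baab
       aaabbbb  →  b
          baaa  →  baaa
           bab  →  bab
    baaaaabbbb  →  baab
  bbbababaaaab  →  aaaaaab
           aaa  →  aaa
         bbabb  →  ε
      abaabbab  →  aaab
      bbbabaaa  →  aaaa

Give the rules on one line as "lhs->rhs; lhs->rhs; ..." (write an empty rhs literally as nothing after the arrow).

  | bababbab => baabbab => babab => baab
  | aaabbbb => aabbb => abb => b
  | baaa
  | bab

aba->aa; abb->b; bbb->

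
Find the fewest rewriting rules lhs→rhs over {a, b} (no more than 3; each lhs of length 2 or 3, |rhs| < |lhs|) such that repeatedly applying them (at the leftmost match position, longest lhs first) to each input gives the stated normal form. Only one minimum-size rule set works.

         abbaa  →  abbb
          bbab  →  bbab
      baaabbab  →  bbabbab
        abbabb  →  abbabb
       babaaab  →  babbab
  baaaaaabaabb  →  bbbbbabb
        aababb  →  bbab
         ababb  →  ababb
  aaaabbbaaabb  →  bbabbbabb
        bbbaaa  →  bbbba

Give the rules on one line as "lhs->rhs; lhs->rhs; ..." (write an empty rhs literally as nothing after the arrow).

aa->b; aab->ba

  | abbaa => abbb
  | bbab
  | baaabbab => bbabbab
  | abbabb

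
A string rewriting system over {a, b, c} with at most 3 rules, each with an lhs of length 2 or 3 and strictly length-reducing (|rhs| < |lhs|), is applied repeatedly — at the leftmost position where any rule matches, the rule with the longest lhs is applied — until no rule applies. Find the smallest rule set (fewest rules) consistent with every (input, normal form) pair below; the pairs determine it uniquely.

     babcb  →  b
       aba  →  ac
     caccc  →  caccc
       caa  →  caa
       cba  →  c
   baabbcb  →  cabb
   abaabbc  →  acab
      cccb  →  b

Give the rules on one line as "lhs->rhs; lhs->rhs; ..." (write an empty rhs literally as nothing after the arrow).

  | babcb => cbcb => bcb => b
  | aba => ac
  | caccc
  | caa

ba->c; bc->; cb->b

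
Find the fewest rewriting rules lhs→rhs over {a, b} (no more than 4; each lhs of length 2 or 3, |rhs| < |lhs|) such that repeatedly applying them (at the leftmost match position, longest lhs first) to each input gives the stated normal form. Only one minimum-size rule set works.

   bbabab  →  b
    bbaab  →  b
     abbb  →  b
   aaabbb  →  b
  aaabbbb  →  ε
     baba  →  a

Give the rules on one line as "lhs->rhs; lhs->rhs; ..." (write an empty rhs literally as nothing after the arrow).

  | bbabab => abab => bab => ab => b
  | bbaab => aab => ab => b
  | abbb => bbb => b
  | aaabbb => aabbb => abbb => bbb => b

ab->b; ba->a; bb->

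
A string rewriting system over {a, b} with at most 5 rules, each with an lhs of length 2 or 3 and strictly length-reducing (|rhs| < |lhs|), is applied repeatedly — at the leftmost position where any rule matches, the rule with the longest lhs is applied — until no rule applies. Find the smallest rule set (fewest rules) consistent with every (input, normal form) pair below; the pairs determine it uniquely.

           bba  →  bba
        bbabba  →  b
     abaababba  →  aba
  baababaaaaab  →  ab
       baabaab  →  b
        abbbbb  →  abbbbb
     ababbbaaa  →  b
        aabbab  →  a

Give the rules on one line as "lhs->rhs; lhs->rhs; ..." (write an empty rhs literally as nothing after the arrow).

aa->b; aab->aa; baa->a; bab->a

  | bba
  | bbabba => baba => aa => b
  | abaababba => aababba => aaabba => babba => aba
  | baababaaaaab => ababaaaaab => aaaaaaab => baaaaab => aaaab => baab => ab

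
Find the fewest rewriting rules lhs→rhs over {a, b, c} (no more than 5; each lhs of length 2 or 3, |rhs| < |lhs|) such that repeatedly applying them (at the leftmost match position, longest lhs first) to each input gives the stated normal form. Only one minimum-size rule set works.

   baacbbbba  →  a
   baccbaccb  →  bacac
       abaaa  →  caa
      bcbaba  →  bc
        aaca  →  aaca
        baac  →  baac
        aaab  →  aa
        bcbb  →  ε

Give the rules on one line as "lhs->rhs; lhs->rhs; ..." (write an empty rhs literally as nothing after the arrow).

  | baacbbbba => baabbba => babba => bba => a
  | baccbaccb => bacaccb => bacac
  | abaaa => caa
  | bcbaba => baba => bc

ab->; aba->c; bb->; cb->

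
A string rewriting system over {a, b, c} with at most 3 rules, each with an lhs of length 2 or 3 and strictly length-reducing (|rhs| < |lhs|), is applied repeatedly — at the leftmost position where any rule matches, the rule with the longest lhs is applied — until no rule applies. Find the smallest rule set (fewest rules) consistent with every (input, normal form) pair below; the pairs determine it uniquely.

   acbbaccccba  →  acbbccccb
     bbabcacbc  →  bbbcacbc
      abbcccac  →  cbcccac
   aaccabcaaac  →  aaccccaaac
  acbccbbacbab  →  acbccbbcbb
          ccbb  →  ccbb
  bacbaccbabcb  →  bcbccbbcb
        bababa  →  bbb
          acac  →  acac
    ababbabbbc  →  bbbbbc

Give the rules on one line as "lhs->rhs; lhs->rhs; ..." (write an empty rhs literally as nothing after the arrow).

  | acbbaccccba => acbbccccba => acbbccccb
  | bbabcacbc => bbbcacbc
  | abbcccac => cbcccac
  | aaccabcaaac => aaccccaaac

ab->c; aba->; ba->b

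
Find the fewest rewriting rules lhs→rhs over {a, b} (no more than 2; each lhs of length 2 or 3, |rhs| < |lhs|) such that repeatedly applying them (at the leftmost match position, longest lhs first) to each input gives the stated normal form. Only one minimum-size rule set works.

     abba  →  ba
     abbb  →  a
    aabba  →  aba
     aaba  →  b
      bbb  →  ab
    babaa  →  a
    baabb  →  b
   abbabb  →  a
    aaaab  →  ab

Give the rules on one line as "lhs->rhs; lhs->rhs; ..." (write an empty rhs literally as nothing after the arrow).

aa->b; bb->a

  | abba => aaa => ba
  | abbb => aab => bb => a
  | aabba => bbba => aba
  | aaba => bba => aa => b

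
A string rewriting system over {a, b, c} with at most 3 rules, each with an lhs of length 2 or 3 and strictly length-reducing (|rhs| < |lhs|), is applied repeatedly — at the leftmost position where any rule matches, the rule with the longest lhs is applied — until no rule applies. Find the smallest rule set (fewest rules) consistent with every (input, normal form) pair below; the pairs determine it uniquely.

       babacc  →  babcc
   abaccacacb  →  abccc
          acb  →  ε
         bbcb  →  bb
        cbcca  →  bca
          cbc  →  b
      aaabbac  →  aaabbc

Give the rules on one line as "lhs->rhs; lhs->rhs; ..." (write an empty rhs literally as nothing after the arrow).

ac->c; cb->; cbc->b

  | babacc => babcc
  | abaccacacb => abccacacb => abcccacb => abccccb => abccc
  | acb => cb => ε
  | bbcb => bb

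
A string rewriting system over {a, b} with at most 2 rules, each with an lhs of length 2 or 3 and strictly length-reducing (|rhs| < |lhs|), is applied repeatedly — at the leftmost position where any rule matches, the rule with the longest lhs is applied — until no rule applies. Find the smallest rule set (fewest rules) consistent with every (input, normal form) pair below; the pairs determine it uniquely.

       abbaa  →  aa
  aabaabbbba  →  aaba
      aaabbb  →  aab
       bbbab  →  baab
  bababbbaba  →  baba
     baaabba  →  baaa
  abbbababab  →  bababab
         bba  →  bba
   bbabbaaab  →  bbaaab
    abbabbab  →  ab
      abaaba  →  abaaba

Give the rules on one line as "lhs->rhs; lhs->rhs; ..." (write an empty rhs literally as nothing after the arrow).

abb->; bbb->ba

  | abbaa => aa
  | aabaabbbba => aababba => aaba
  | aaabbb => aab
  | bbbab => baab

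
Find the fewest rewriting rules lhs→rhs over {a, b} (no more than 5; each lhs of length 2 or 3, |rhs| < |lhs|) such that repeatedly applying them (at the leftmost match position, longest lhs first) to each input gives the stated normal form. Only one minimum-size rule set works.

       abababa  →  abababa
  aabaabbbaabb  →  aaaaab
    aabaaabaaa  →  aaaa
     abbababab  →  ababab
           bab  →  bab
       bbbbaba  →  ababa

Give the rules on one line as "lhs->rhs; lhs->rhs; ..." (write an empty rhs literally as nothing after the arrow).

  | abababa
  | aabaabbbaabb => aabbbaabb => aaaaabb => aaaaab
  | aabaaabaaa => aaabaaa => aaaa
  | abbababab => ababab

baa->; bb->b; bba->; bbb->a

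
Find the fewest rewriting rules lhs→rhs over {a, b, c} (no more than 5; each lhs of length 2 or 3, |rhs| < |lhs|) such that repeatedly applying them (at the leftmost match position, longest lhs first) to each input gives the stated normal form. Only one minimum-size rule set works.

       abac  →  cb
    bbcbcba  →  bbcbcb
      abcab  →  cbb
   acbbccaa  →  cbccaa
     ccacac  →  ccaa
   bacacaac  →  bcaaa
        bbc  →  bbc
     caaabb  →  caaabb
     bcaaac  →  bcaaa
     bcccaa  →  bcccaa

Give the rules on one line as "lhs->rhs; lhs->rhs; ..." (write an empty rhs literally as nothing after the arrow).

  | abac => abc => cb
  | bbcbcba => bbcbcb
  | abcab => cbab => cbb
  | acbbccaa => cbccaa

abc->cb; ac->a; acb->c; ba->b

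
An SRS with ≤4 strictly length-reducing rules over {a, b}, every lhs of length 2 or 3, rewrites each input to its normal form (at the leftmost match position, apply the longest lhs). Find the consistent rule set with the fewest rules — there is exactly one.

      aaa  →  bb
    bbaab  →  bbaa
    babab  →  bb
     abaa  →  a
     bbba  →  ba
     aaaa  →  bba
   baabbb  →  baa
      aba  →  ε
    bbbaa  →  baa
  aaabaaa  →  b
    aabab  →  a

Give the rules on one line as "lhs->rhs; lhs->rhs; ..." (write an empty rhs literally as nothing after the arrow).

aaa->bb; ab->a; aba->; bbb->b

  | aaa => bb
  | bbaab => bbaa
  | babab => bb
  | abaa => a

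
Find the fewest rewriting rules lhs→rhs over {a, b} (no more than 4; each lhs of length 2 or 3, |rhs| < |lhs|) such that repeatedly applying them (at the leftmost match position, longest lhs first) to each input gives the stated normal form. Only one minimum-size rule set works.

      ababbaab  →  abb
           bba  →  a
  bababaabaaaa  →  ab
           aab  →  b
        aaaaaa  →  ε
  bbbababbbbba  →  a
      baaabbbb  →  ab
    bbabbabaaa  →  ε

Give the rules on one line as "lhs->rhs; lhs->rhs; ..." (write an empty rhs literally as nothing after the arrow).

  | ababbaab => aabbaab => bbaab => babb => abb
  | bba => ba => a
  | bababaabaaaa => ababaabaaaa => aabaabaaaa => baabaaaa => abbaaaa => ababaa => aabaa => baa => ab
  | aab => b

aa->; ba->a; baa->ab; bbb->a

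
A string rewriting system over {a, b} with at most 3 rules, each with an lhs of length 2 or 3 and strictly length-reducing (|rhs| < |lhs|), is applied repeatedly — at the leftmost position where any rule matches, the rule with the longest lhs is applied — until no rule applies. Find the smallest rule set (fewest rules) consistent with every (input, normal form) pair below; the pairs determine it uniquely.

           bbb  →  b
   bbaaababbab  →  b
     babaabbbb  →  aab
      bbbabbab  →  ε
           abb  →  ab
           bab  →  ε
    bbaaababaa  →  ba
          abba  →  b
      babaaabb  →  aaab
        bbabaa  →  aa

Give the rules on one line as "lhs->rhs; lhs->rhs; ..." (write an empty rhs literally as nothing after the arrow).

  | bbb => bb => b
  | bbaaababbab => baaababbab => baabbbbab => baabbbab => baabbab => baabab => babbb => bb => b
  | babaabbbb => aabbbb => aabbb => aabb => aab
  | bbbabbab => bbabbab => babbab => bab => ε

aba->bb; bab->; bb->b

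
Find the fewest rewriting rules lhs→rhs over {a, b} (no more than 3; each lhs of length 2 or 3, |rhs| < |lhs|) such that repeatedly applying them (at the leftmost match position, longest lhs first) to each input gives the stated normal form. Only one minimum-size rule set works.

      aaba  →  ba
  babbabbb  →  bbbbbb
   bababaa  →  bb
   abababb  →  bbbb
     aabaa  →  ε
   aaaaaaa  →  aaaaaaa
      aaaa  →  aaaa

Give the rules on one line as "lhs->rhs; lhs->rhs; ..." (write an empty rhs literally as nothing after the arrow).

ab->b; baa->

  | aaba => aba => ba
  | babbabbb => bbbabbb => bbbbbb
  | bababaa => bbabaa => bbbaa => bb
  | abababb => bababb => bbabb => bbbb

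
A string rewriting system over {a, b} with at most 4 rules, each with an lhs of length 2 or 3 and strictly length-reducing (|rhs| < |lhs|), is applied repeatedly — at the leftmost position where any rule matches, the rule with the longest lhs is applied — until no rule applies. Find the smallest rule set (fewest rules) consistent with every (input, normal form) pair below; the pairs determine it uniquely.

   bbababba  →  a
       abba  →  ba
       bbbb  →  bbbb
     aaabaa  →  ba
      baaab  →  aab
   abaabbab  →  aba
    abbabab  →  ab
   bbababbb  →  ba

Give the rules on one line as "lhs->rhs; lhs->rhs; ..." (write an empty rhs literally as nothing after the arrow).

aaa->b; abb->b; baa->a; bab->ba

  | bbababba => bbaabba => babba => baba => baa => a
  | abba => ba
  | bbbb
  | aaabaa => bbaa => ba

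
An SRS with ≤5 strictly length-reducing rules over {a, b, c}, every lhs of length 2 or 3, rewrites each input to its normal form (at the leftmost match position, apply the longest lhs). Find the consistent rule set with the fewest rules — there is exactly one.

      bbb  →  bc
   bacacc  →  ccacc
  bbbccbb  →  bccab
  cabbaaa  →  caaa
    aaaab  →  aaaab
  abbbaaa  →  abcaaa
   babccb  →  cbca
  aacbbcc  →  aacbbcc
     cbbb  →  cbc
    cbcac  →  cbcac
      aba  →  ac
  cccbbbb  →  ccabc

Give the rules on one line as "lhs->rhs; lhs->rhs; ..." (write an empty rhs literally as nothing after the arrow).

ba->c; bba->; bbb->bc; ccb->ca

  | bbb => bc
  | bacacc => ccacc
  | bbbccbb => bcccbb => bccab
  | cabbaaa => caaa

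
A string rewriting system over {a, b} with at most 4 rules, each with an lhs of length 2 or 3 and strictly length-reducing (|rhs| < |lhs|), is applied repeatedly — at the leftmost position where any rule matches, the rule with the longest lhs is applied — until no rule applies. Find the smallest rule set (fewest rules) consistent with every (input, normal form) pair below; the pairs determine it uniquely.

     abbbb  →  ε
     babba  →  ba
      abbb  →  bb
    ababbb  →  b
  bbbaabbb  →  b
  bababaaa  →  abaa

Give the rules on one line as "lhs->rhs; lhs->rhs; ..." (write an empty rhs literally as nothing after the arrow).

  | abbbb => bbb => ε
  | babba => ba
  | abbb => bb
  | ababbb => abb => b

aaa->aa; abb->b; bab->; bbb->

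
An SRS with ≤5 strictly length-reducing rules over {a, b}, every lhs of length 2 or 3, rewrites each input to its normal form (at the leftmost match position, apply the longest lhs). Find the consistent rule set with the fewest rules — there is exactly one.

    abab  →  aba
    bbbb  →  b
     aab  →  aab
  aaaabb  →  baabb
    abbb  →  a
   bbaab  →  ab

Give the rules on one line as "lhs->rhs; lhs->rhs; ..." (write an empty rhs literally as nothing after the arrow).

aaa->ba; bab->ba; bba->; bbb->

  | abab => aba
  | bbbb => b
  | aab
  | aaaabb => baabb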